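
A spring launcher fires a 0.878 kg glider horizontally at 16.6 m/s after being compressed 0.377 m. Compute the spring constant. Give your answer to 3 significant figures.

Energy stored in the spring equals the launch KE: ½kx² = ½mv²
k = mv²/x² = (0.878)(16.6)²/(0.377)² = 1702 N/m

k = 1700 N/m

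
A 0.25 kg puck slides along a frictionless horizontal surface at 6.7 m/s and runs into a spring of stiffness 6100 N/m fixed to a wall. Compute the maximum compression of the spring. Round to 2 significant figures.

x = 0.043 m

All KE is stored as spring PE at maximum compression: ½mv² = ½kx²
x = v√(m/k) = 6.7 × √(0.25/6100) = 0.04289 m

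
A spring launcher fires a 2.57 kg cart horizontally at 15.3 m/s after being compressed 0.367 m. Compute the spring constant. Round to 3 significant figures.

½kx² = ½mv²
k = mv²/x² = (2.57)(15.3)²/(0.367)² = 4467 N/m

k = 4470 N/m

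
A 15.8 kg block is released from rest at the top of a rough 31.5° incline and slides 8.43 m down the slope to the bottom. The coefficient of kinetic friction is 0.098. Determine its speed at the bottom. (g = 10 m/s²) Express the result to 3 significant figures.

Taking the bottom as reference, mgh = ½mv² + μ_k N L with h = L sinθ, N = mg cosθ:
mgh = mgL sinθ = (15.8)(10)(8.43)sin31.5° = 695.94 J
W_f = μ_k mg cosθ · L = (0.098)(15.8)(10)cos31.5°·8.43 = 111.3 J
½mv² = 695.94 − 111.3 = 584.64 J
v = √(2 × 584.64/15.8) = 8.603 m/s

v = 8.60 m/s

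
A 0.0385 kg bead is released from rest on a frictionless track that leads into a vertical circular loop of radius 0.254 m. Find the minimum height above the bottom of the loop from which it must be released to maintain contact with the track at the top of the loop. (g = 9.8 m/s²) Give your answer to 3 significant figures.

h = 0.635 m

At the top, for minimum speed gravity alone supplies the centripetal force: mg = mv_top²/r ⇒ v_top² = gr = 2.489 m²/s²
Energy conservation from release height h to the top (height 2r): mgh = ½mv_top² + mg(2r)
h = v_top²/(2g) + 2r = r/2 + 2r = 5r/2 = 0.6350 m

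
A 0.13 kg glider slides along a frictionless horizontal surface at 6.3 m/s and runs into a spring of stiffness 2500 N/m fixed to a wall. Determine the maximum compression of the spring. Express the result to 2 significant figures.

x = 0.045 m

All KE is stored as spring PE at maximum compression: ½mv² = ½kx²
x = v√(m/k) = 6.3 × √(0.13/2500) = 0.04543 m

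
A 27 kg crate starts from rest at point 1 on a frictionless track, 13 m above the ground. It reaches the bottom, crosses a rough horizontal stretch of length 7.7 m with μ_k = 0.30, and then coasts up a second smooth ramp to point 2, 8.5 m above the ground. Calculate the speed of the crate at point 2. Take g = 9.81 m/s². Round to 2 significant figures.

v = 6.6 m/s

Energy at 1: mgh₁ = (27)(9.81)(13) = 3443.3 J
Friction loss: W_f = μ_k mg d = 611.8 J
At 2: ½mv² + mgh₂ = mgh₁ − W_f
½mv² = 3443.3 − 611.8 − 2251.4 = 580.07 J
v = √(2 × 580.07/27) = 6.555 m/s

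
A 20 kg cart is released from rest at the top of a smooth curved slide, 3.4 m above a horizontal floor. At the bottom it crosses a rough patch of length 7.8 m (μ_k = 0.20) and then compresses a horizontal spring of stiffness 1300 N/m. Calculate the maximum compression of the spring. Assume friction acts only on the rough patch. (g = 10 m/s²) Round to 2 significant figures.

Initial energy: E₁ = mgh = (20)(10)(3.4) = 680.00 J
Friction removes W_f = μ_k mg d = (0.20)(20)(10)(7.8) = 312.0 J
Energy reaching the spring: E = 680.00 − 312.0 = 368.00 J
At max compression ½kx² = E ⇒ x = √(2E/k) = √(2 × 368.00/1300) = 0.7524 m

x = 0.75 m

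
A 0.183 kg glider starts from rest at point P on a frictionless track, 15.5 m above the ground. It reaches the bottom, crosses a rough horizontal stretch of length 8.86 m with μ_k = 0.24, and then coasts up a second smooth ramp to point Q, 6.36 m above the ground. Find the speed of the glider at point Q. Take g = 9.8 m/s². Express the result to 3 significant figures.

Energy at P: mgh₁ = (0.183)(9.8)(15.5) = 27.798 J
Friction loss: W_f = μ_k mg d = 3.813 J
At Q: ½mv² + mgh₂ = mgh₁ − W_f
½mv² = 27.798 − 3.813 − 11.406 = 12.578 J
v = √(2 × 12.578/0.183) = 11.72 m/s

v = 11.7 m/s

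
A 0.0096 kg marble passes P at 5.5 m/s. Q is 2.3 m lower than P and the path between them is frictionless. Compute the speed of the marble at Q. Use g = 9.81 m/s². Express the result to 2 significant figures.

v = 8.7 m/s

Energy conservation between the two points: ½mv₀² + mgh = ½mv²
The mass cancels from both sides.
v² = v₀² + 2gh = (5.5)² + 2(9.81)(2.3) = 75.376
v = √75.376 = 8.682 m/s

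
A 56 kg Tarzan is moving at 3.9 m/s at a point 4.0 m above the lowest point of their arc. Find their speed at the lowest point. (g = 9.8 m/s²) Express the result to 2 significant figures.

v = 9.7 m/s

Equating total energy at the two states: ½mv₀² + mgh = ½mv²
The mass cancels from both sides.
v² = v₀² + 2gh = (3.9)² + 2(9.8)(4.0) = 93.610
v = √93.610 = 9.675 m/s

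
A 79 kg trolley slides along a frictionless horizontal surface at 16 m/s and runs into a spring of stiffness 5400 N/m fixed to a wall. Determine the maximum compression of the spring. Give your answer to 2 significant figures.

All KE is stored as spring PE at maximum compression: ½mv² = ½kx²
x = v√(m/k) = 16 × √(79/5400) = 1.935 m

x = 1.9 m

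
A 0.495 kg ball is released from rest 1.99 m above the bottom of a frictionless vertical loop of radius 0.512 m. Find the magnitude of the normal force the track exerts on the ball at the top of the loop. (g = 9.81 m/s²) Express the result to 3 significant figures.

Energy from release to top (height 2r): mgh = ½mv_top² + mg(2r)
v_top² = 2g(h − 2r) = 2(9.81)(1.99 − 1.024) = 18.953 m²/s²
At the top, both N and weight point toward the centre: N + mg = mv_top²/r
N = m(v_top²/r − g) = 0.495(18.953/0.512 − 9.81) = 13.47 N

N = 13.5 N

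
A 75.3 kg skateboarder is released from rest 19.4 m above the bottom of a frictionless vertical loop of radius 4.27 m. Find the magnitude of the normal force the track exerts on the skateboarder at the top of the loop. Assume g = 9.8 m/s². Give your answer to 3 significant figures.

Energy from release to top (height 2r): mgh = ½mv_top² + mg(2r)
v_top² = 2g(h − 2r) = 2(9.8)(19.4 − 8.540) = 212.86 m²/s²
At the top, both N and weight point toward the centre: N + mg = mv_top²/r
N = m(v_top²/r − g) = 75.3(212.86/4.27 − 9.8) = 3016 N

N = 3020 N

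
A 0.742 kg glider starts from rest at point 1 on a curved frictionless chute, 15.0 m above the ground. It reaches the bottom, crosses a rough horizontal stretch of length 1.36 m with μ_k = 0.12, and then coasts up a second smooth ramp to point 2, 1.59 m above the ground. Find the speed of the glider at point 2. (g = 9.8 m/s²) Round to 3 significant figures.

Energy at 1: mgh₁ = (0.742)(9.8)(15.0) = 109.07 J
Friction loss: W_f = μ_k mg d = 1.187 J
At 2: ½mv² + mgh₂ = mgh₁ − W_f
½mv² = 109.07 − 1.187 − 11.562 = 96.325 J
v = √(2 × 96.325/0.742) = 16.11 m/s

v = 16.1 m/s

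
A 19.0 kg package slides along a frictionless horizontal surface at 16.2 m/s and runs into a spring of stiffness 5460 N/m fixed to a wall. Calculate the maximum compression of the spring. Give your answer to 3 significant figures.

x = 0.956 m

Conservation of energy between contact and max compression: ½mv² = ½kx²
x = v√(m/k) = 16.2 × √(19.0/5460) = 0.9556 m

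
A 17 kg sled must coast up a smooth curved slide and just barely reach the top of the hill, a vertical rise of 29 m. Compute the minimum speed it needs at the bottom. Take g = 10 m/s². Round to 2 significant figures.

v = 24 m/s

At the top it is momentarily at rest, so all KE converts to PE: ½mv² = mgh
v = √(2gh) = √(2 × 10 × 29) = 24.08 m/s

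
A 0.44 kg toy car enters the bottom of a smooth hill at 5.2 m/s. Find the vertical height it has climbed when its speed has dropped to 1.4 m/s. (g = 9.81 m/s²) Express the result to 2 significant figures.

Energy balance between the two points: ½mv₁² = ½mv₂² + mgh
h = (v₁² − v₂²)/(2g) = (5.2² − 1.4²)/(2 × 9.81) = 1.278 m

h = 1.3 m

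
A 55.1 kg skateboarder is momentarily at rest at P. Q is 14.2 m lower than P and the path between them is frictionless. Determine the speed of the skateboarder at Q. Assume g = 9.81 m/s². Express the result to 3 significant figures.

v = 16.7 m/s

Mechanical energy is conserved (no friction): mgh = ½mv²
v = √(2gh) = √(2 × 9.81 × 14.2) = √278.60 = 16.69 m/s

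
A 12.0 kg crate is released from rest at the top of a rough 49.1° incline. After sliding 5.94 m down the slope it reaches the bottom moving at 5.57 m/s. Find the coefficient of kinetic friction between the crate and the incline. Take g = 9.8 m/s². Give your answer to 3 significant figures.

Energy balance down the incline: mg L sinθ − ½mv² = μ_k (mg cosθ) L
mgL sinθ = 528.00 J; ½mv² = 186.15 J
W_f = 528.00 − 186.15 = 341.8 J
μ_k = W_f/(mg cosθ · L) = 341.8/(77.00 × 5.94) = 0.7474

μ_k = 0.747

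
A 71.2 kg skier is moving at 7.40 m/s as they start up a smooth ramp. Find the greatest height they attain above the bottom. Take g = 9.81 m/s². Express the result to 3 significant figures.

Setting KE at the bottom equal to PE gained: ½mv² = mgh
h = v²/(2g) = 7.40²/(2 × 9.81) = 2.791 m

h = 2.79 m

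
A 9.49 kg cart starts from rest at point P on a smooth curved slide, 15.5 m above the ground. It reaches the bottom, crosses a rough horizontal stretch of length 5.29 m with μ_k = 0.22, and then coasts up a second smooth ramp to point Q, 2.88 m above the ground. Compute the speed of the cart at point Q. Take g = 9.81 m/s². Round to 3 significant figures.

Energy at P: mgh₁ = (9.49)(9.81)(15.5) = 1443.0 J
Friction loss: W_f = μ_k mg d = 108.3 J
At Q: ½mv² + mgh₂ = mgh₁ − W_f
½mv² = 1443.0 − 108.3 − 268.12 = 1066.5 J
v = √(2 × 1066.5/9.49) = 14.99 m/s

v = 15.0 m/s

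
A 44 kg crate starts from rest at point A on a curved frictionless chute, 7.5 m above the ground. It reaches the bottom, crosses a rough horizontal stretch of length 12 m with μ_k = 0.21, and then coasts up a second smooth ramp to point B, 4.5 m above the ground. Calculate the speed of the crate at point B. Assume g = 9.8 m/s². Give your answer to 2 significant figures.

Energy at A: mgh₁ = (44)(9.8)(7.5) = 3234.0 J
Friction loss: W_f = μ_k mg d = 1087 J
At B: ½mv² + mgh₂ = mgh₁ − W_f
½mv² = 3234.0 − 1087 − 1940.4 = 206.98 J
v = √(2 × 206.98/44) = 3.067 m/s

v = 3.1 m/s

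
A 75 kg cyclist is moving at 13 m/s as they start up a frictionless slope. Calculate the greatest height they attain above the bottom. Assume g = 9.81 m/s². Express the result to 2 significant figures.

Setting KE at the bottom equal to PE gained: ½mv² = mgh
h = v²/(2g) = 13²/(2 × 9.81) = 8.614 m

h = 8.6 m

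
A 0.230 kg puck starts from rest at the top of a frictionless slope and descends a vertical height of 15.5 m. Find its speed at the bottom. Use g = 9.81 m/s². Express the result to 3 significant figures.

Equating total energy at the two states: mgh = ½mv²
v = √(2gh) = √(2 × 9.81 × 15.5) = √304.11 = 17.44 m/s

v = 17.4 m/s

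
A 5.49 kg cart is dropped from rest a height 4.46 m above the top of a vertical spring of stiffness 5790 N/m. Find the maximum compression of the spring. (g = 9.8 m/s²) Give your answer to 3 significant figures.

x = 0.297 m

Take the reference level at the top of the uncompressed spring. At max compression the cart has fallen H + x and is momentarily at rest:
mg(H + x) = ½kx²
½(5790)x² − (5.49)(9.8)x − (5.49)(9.8)(4.46) = 0
2895x² − 53.80x − 240.0 = 0
x = [53.80 + √(2895 + 2.7787e+06)]/(2 × 2895) = 0.2973 m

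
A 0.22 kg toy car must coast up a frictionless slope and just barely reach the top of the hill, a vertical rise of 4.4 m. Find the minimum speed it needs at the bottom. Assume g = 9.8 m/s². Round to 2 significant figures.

v = 9.3 m/s

At the top it is momentarily at rest, so all KE converts to PE: ½mv² = mgh
v = √(2gh) = √(2 × 9.8 × 4.4) = 9.287 m/s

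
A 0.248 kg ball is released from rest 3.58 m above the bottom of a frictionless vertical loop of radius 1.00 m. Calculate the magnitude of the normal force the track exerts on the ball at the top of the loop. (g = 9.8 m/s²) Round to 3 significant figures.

N = 5.25 N

Energy from release to top (height 2r): mgh = ½mv_top² + mg(2r)
v_top² = 2g(h − 2r) = 2(9.8)(3.58 − 2.000) = 30.968 m²/s²
At the top, both N and weight point toward the centre: N + mg = mv_top²/r
N = m(v_top²/r − g) = 0.248(30.968/1.00 − 9.8) = 5.250 N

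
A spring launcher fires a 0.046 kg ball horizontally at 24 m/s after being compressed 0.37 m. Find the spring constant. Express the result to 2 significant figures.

k = 190 N/m

Spring PE at full compression equals KE at release: ½kx² = ½mv²
k = mv²/x² = (0.046)(24)²/(0.37)² = 193.5 N/m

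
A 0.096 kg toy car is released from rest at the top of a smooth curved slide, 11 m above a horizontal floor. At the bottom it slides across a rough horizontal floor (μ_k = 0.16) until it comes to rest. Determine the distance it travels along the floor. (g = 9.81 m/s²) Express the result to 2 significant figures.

d = 69 m

Applying the work–energy principle:
At rest all PE has been dissipated by friction: mgh = μ_k m g d
d = h/μ_k = 11/0.16 = 68.75 m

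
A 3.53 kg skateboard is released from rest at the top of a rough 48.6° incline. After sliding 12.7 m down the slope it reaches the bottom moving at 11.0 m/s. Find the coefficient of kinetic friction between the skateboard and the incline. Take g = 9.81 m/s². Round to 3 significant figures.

μ_k = 0.400

Energy balance down the incline: mg L sinθ − ½mv² = μ_k (mg cosθ) L
mgL sinθ = 329.89 J; ½mv² = 213.56 J
W_f = 329.89 − 213.56 = 116.3 J
μ_k = W_f/(mg cosθ · L) = 116.3/(22.90 × 12.7) = 0.4000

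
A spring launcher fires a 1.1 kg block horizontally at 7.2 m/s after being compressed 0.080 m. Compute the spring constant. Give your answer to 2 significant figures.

½kx² = ½mv²
k = mv²/x² = (1.1)(7.2)²/(0.080)² = 8910 N/m

k = 8900 N/m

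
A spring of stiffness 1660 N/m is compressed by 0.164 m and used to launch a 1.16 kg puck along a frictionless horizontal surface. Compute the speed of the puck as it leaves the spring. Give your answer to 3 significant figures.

Conservation of energy: ½kx² = ½mv²
v = x√(k/m) = 0.164 × √(1660/1.16) = 6.204 m/s

v = 6.20 m/s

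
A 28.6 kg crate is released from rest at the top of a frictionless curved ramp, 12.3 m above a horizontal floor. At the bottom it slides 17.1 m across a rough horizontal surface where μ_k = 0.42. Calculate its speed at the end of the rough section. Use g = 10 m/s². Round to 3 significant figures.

v = 10.1 m/s

Energy bookkeeping (friction removes W_f = μ_k N d):
mgh = ½mv² + μ_k m g d
W_f = μ_k mg d = (0.42)(28.6)(10)(17.1) = 2054 J
½mv² = mgh − W_f = 3517.8 − 2054 = 1463.7 J
v = √(2 × 1463.7/28.6) = 10.12 m/s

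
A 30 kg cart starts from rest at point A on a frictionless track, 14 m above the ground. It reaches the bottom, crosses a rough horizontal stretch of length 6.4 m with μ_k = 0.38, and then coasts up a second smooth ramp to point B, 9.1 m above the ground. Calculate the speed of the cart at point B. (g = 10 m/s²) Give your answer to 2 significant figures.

v = 7.0 m/s

Energy at A: mgh₁ = (30)(10)(14) = 4200.0 J
Friction loss: W_f = μ_k mg d = 729.6 J
At B: ½mv² + mgh₂ = mgh₁ − W_f
½mv² = 4200.0 − 729.6 − 2730.0 = 740.40 J
v = √(2 × 740.40/30) = 7.026 m/s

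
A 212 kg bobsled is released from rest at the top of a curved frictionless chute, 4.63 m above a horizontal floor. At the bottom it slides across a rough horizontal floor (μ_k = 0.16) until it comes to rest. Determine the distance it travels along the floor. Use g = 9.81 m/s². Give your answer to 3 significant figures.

d = 28.9 m

Energy at the top = energy at the end + work done against friction:
At rest all PE has been dissipated by friction: mgh = μ_k m g d
d = h/μ_k = 4.63/0.16 = 28.94 m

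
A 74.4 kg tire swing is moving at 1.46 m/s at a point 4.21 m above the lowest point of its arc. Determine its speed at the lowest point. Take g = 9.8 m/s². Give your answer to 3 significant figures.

Equating total energy at the two states: ½mv₀² + mgh = ½mv²
The mass cancels from both sides.
v² = v₀² + 2gh = (1.46)² + 2(9.8)(4.21) = 84.648
v = √84.648 = 9.200 m/s

v = 9.20 m/s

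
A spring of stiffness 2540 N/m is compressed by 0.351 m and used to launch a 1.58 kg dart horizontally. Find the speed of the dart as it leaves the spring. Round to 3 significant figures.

v = 14.1 m/s

Spring PE converts entirely to kinetic energy: ½kx² = ½mv²
v = x√(k/m) = 0.351 × √(2540/1.58) = 14.07 m/s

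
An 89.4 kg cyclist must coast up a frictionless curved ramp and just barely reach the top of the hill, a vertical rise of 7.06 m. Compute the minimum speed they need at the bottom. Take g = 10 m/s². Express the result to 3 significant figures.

v = 11.9 m/s

At the top they are momentarily at rest, so all KE converts to PE: ½mv² = mgh
v = √(2gh) = √(2 × 10 × 7.06) = 11.88 m/s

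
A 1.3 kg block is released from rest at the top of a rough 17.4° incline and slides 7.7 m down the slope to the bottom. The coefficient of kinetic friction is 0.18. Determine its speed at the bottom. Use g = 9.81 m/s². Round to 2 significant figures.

v = 4.4 m/s

Energy: mgh = ½mv² + W_f, with h = L sinθ and W_f = μ_k (mg cosθ) L
mgh = mgL sinθ = (1.3)(9.81)(7.7)sin17.4° = 29.365 J
W_f = μ_k mg cosθ · L = (0.18)(1.3)(9.81)cos17.4°·7.7 = 16.87 J
½mv² = 29.365 − 16.87 = 12.498 J
v = √(2 × 12.498/1.3) = 4.385 m/s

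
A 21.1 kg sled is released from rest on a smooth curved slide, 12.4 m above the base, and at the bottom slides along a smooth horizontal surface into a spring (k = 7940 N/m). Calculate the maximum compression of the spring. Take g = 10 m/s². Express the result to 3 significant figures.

x = 0.812 m

At max compression the sled is momentarily at rest: mgh = ½kx²
x = √(2mgh/k) = √(2 × 21.1 × 10 × 12.4 / 7940) = 0.8118 m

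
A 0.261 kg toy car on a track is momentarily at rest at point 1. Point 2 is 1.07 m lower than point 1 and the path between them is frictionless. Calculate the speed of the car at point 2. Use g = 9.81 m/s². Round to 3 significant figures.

v = 4.58 m/s

Energy conservation between the two points: mgh = ½mv²
The mass cancels from both sides.
v = √(2gh) = √(2 × 9.81 × 1.07) = √20.993 = 4.582 m/s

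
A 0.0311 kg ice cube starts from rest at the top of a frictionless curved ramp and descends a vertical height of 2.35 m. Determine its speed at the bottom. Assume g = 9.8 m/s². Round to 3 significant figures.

By conservation of mechanical energy, mgh = ½mv²
v = √(2gh) = √(2 × 9.8 × 2.35) = √46.060 = 6.787 m/s

v = 6.79 m/s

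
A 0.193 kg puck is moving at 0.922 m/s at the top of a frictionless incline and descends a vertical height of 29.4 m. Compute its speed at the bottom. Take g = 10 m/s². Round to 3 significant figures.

By conservation of mechanical energy, ½mv₀² + mgh = ½mv²
The mass cancels from both sides.
v² = v₀² + 2gh = (0.922)² + 2(10)(29.4) = 588.85
v = √588.85 = 24.27 m/s

v = 24.3 m/s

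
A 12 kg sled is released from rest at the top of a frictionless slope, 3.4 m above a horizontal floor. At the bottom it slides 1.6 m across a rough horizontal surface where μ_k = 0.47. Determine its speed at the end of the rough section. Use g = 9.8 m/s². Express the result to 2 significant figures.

Applying the work–energy principle:
mgh = ½mv² + μ_k m g d
W_f = μ_k mg d = (0.47)(12)(9.8)(1.6) = 88.44 J
½mv² = mgh − W_f = 399.84 − 88.44 = 311.40 J
v = √(2 × 311.40/12) = 7.204 m/s

v = 7.2 m/s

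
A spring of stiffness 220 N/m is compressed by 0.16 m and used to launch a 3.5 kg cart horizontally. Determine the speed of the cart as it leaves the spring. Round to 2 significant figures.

v = 1.3 m/s

Spring PE converts entirely to kinetic energy: ½kx² = ½mv²
v = x√(k/m) = 0.16 × √(220/3.5) = 1.269 m/s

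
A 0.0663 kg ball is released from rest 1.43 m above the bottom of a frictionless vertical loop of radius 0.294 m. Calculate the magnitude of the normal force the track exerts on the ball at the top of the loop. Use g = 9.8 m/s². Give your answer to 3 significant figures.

Energy from release to top (height 2r): mgh = ½mv_top² + mg(2r)
v_top² = 2g(h − 2r) = 2(9.8)(1.43 − 0.5880) = 16.503 m²/s²
At the top, both N and weight point toward the centre: N + mg = mv_top²/r
N = m(v_top²/r − g) = 0.0663(16.503/0.294 − 9.8) = 3.072 N

N = 3.07 N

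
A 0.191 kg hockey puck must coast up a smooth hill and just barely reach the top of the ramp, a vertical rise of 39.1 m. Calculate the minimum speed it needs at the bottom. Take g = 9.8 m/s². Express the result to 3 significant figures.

At the top it is momentarily at rest, so all KE converts to PE: ½mv² = mgh
v = √(2gh) = √(2 × 9.8 × 39.1) = 27.68 m/s

v = 27.7 m/s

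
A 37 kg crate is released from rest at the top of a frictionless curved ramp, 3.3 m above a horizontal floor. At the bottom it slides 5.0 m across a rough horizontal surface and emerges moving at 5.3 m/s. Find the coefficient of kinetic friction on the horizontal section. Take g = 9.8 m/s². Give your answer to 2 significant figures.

Energy at the top = energy at the end + work done against friction:
mgh = ½mv² + μ_k m g d
mgh = 1196.6 J; ½mv² = 519.66 J
W_f = 1196.6 − 519.66 = 676.9 J
μ_k = W_f/(mg·d) = 676.9/(362.6 × 5.0) = 0.3734

μ_k = 0.37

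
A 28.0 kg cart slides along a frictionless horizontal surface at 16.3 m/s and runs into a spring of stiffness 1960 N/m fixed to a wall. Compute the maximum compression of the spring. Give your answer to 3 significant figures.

x = 1.95 m

All KE is stored as spring PE at maximum compression: ½mv² = ½kx²
x = v√(m/k) = 16.3 × √(28.0/1960) = 1.948 m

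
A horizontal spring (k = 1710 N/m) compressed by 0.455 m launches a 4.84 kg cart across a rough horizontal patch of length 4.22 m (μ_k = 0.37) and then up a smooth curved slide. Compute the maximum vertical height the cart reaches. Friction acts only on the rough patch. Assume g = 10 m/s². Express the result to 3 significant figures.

Spring energy: E₀ = ½kx² = ½(1710)(0.455)² = 177.01 J
Friction: W_f = μ_k mg d = (0.37)(4.84)(10)(4.22) = 75.57 J
Energy at base of ramp: E = 177.01 − 75.57 = 101.43 J
At max height all remaining energy is PE: mgh = E ⇒ h = E/(mg) = 101.43/(4.84 × 10) = 2.096 m

h = 2.10 m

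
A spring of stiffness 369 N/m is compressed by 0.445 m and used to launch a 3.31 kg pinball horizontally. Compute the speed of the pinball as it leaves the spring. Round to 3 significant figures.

Spring PE converts entirely to kinetic energy: ½kx² = ½mv²
v = x√(k/m) = 0.445 × √(369/3.31) = 4.698 m/s

v = 4.70 m/s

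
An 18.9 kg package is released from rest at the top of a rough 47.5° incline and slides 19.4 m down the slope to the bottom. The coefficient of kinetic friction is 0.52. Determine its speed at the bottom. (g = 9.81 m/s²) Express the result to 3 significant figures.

v = 12.1 m/s

Energy: mgh = ½mv² + W_f, with h = L sinθ and W_f = μ_k (mg cosθ) L
mgh = mgL sinθ = (18.9)(9.81)(19.4)sin47.5° = 2651.9 J
W_f = μ_k mg cosθ · L = (0.52)(18.9)(9.81)cos47.5°·19.4 = 1264 J
½mv² = 2651.9 − 1264 = 1388.3 J
v = √(2 × 1388.3/18.9) = 12.12 m/s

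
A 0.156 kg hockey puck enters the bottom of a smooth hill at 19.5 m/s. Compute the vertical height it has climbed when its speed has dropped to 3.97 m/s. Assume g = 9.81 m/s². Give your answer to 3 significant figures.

h = 18.6 m

Energy balance between the two points: ½mv₁² = ½mv₂² + mgh
h = (v₁² − v₂²)/(2g) = (19.5² − 3.97²)/(2 × 9.81) = 18.58 m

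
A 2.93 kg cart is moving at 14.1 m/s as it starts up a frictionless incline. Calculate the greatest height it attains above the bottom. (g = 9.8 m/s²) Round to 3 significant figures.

h = 10.1 m

Setting KE at the bottom equal to PE gained: ½mv² = mgh
h = v²/(2g) = 14.1²/(2 × 9.8) = 10.14 m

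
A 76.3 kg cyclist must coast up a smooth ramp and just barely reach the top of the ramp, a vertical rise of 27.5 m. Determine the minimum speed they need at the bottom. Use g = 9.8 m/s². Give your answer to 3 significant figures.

At the top they are momentarily at rest, so all KE converts to PE: ½mv² = mgh
v = √(2gh) = √(2 × 9.8 × 27.5) = 23.22 m/s

v = 23.2 m/s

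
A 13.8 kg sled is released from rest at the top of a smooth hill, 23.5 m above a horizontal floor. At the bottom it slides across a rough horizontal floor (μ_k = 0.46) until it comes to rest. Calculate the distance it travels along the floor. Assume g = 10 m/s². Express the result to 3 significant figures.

Energy at the top = energy at the end + work done against friction:
At rest all PE has been dissipated by friction: mgh = μ_k m g d
d = h/μ_k = 23.5/0.46 = 51.09 m

d = 51.1 m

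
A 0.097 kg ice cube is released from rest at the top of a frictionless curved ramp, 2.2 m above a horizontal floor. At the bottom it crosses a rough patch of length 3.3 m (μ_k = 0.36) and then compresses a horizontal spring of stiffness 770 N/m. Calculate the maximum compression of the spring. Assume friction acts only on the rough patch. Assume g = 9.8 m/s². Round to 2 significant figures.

x = 0.050 m

Initial energy: E₁ = mgh = (0.097)(9.8)(2.2) = 2.0913 J
Friction removes W_f = μ_k mg d = (0.36)(0.097)(9.8)(3.3) = 1.129 J
Energy reaching the spring: E = 2.0913 − 1.129 = 0.96201 J
At max compression ½kx² = E ⇒ x = √(2E/k) = √(2 × 0.96201/770) = 0.04999 m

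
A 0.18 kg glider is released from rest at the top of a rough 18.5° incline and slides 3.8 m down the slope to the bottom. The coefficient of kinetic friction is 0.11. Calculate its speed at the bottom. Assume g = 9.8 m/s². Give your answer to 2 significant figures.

v = 4.0 m/s

Taking the bottom as reference, mgh = ½mv² + μ_k N L with h = L sinθ, N = mg cosθ:
mgh = mgL sinθ = (0.18)(9.8)(3.8)sin18.5° = 2.1270 J
W_f = μ_k mg cosθ · L = (0.11)(0.18)(9.8)cos18.5°·3.8 = 0.6992 J
½mv² = 2.1270 − 0.6992 = 1.4277 J
v = √(2 × 1.4277/0.18) = 3.983 m/s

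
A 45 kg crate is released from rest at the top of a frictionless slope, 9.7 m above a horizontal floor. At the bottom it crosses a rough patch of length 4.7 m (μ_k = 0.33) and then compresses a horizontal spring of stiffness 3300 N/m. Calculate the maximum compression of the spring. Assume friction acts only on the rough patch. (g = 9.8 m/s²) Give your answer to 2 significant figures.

x = 1.5 m

Initial energy: E₁ = mgh = (45)(9.8)(9.7) = 4277.7 J
Friction removes W_f = μ_k mg d = (0.33)(45)(9.8)(4.7) = 684.0 J
Energy reaching the spring: E = 4277.7 − 684.0 = 3593.7 J
At max compression ½kx² = E ⇒ x = √(2E/k) = √(2 × 3593.7/3300) = 1.476 m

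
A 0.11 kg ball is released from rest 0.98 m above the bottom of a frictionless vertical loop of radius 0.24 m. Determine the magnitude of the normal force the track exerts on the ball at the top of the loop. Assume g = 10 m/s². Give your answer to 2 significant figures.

Energy from release to top (height 2r): mgh = ½mv_top² + mg(2r)
v_top² = 2g(h − 2r) = 2(10)(0.98 − 0.4800) = 10.000 m²/s²
At the top, both N and weight point toward the centre: N + mg = mv_top²/r
N = m(v_top²/r − g) = 0.11(10.000/0.24 − 10) = 3.483 N

N = 3.5 N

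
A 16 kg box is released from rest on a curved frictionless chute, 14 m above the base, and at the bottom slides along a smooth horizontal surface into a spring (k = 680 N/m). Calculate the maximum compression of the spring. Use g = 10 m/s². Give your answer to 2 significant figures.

Gravitational PE at the top equals spring PE at max compression: mgh = ½kx²
x = √(2mgh/k) = √(2 × 16 × 10 × 14 / 680) = 2.567 m

x = 2.6 m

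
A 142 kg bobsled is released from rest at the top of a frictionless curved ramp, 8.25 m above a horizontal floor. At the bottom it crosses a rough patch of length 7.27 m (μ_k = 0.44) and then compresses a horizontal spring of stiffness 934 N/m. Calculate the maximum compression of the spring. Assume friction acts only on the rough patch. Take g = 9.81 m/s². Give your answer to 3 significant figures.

Initial energy: E₁ = mgh = (142)(9.81)(8.25) = 11492 J
Friction removes W_f = μ_k mg d = (0.44)(142)(9.81)(7.27) = 4456 J
Energy reaching the spring: E = 11492 − 4456 = 7036.4 J
At max compression ½kx² = E ⇒ x = √(2E/k) = √(2 × 7036.4/934) = 3.882 m

x = 3.88 m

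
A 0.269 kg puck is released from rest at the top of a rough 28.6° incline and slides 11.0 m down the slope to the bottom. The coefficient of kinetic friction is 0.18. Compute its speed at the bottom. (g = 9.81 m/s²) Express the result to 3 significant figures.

Taking the bottom as reference, mgh = ½mv² + μ_k N L with h = L sinθ, N = mg cosθ:
mgh = mgL sinθ = (0.269)(9.81)(11.0)sin28.6° = 13.895 J
W_f = μ_k mg cosθ · L = (0.18)(0.269)(9.81)cos28.6°·11.0 = 4.587 J
½mv² = 13.895 − 4.587 = 9.3079 J
v = √(2 × 9.3079/0.269) = 8.319 m/s

v = 8.32 m/s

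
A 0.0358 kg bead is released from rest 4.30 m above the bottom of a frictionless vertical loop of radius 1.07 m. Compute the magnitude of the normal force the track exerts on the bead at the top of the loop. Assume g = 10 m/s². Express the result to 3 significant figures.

Energy from release to top (height 2r): mgh = ½mv_top² + mg(2r)
v_top² = 2g(h − 2r) = 2(10)(4.30 − 2.140) = 43.200 m²/s²
At the top, both N and weight point toward the centre: N + mg = mv_top²/r
N = m(v_top²/r − g) = 0.0358(43.200/1.07 − 10) = 1.087 N

N = 1.09 N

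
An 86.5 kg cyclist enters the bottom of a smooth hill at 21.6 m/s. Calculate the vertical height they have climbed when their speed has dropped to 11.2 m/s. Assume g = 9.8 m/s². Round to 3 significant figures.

Conservation of energy: ½mv₁² = ½mv₂² + mgh
h = (v₁² − v₂²)/(2g) = (21.6² − 11.2²)/(2 × 9.8) = 17.40 m

h = 17.4 m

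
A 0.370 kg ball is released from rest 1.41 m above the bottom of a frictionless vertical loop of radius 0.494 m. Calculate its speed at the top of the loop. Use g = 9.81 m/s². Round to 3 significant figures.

v = 2.88 m/s

Energy conservation: mgh = ½mv_top² + mg(2r)
v_top² = 2g(h − 2r) = 2(9.81)(1.41 − 0.9880) = 8.280
v_top = 2.877 m/s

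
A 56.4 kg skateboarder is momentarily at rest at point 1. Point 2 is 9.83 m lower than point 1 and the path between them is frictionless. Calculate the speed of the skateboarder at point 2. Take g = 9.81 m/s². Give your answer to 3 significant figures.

Mechanical energy is conserved (no friction): mgh = ½mv²
v = √(2gh) = √(2 × 9.81 × 9.83) = √192.86 = 13.89 m/s

v = 13.9 m/s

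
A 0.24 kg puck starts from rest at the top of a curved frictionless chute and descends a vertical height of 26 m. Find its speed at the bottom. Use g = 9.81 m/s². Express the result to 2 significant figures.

Mechanical energy is conserved (no friction): mgh = ½mv²
v = √(2gh) = √(2 × 9.81 × 26) = √510.12 = 22.59 m/s

v = 23 m/s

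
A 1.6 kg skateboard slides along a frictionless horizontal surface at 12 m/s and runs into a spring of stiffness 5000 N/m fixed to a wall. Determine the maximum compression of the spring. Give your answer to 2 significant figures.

Conservation of energy between contact and max compression: ½mv² = ½kx²
x = v√(m/k) = 12 × √(1.6/5000) = 0.2147 m

x = 0.21 m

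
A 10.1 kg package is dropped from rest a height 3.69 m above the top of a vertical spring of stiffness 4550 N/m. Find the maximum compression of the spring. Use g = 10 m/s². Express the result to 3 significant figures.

Measuring PE from the top of the relaxed spring, at max compression the package has dropped H + x with zero KE, so:
mg(H + x) = ½kx²
½(4550)x² − (10.1)(10)x − (10.1)(10)(3.69) = 0
2275x² − 101.0x − 372.7 = 0
x = [101.0 + √(10201 + 3.3915e+06)]/(2 × 2275) = 0.4276 m

x = 0.428 m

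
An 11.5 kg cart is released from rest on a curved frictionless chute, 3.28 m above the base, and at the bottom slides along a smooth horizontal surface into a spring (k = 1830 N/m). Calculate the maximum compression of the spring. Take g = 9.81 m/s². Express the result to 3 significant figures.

x = 0.636 m

At max compression the cart is momentarily at rest: mgh = ½kx²
x = √(2mgh/k) = √(2 × 11.5 × 9.81 × 3.28 / 1830) = 0.6359 m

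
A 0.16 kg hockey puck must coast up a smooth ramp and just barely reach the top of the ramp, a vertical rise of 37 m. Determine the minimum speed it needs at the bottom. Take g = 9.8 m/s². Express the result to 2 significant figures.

v = 27 m/s

At the top it is momentarily at rest, so all KE converts to PE: ½mv² = mgh
v = √(2gh) = √(2 × 9.8 × 37) = 26.93 m/s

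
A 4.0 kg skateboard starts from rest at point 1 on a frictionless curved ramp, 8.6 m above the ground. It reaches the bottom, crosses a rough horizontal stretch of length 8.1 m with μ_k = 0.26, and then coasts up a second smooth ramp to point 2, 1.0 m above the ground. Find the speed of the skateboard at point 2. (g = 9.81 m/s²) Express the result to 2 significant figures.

Energy at 1: mgh₁ = (4.0)(9.81)(8.6) = 337.46 J
Friction loss: W_f = μ_k mg d = 82.64 J
At 2: ½mv² + mgh₂ = mgh₁ − W_f
½mv² = 337.46 − 82.64 − 39.240 = 215.58 J
v = √(2 × 215.58/4.0) = 10.38 m/s

v = 10 m/s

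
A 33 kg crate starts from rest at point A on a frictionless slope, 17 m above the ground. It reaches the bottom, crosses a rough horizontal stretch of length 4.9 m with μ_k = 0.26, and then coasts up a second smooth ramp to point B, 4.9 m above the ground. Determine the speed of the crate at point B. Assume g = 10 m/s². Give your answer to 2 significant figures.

Energy at A: mgh₁ = (33)(10)(17) = 5610.0 J
Friction loss: W_f = μ_k mg d = 420.4 J
At B: ½mv² + mgh₂ = mgh₁ − W_f
½mv² = 5610.0 − 420.4 − 1617.0 = 3572.6 J
v = √(2 × 3572.6/33) = 14.71 m/s

v = 15 m/s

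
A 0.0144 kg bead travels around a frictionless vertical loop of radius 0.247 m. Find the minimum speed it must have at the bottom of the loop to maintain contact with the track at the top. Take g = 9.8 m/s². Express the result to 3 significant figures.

v = 3.48 m/s

At the top: mg = mv_top²/r ⇒ v_top² = gr = 2.421 m²/s²
Energy from bottom to top (height 2r): ½mv_bot² = ½mv_top² + mg(2r)
v_bot² = gr + 4gr = 5gr = 12.10
v_bot = √(5gr) = 3.479 m/s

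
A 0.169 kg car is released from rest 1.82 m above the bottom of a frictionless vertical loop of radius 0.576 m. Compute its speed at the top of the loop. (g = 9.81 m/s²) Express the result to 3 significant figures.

v = 3.62 m/s

Energy conservation: mgh = ½mv_top² + mg(2r)
v_top² = 2g(h − 2r) = 2(9.81)(1.82 − 1.152) = 13.11
v_top = 3.620 m/s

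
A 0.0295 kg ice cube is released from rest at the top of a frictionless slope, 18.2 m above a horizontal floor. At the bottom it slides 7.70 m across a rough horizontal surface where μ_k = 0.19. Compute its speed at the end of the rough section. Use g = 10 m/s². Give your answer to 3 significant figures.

v = 18.3 m/s

Energy bookkeeping (friction removes W_f = μ_k N d):
mgh = ½mv² + μ_k m g d
W_f = μ_k mg d = (0.19)(0.0295)(10)(7.70) = 0.4316 J
½mv² = mgh − W_f = 5.3690 − 0.4316 = 4.9374 J
v = √(2 × 4.9374/0.0295) = 18.30 m/s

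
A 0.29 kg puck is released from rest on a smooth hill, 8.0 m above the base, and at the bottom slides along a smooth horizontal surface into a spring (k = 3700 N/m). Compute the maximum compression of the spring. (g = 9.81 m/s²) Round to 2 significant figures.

Energy conservation (no friction) from release to max compression: mgh = ½kx²
x = √(2mgh/k) = √(2 × 0.29 × 9.81 × 8.0 / 3700) = 0.1109 m

x = 0.11 m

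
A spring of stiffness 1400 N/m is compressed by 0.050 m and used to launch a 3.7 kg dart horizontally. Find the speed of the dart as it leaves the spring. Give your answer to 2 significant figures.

v = 0.97 m/s

Spring PE converts entirely to kinetic energy: ½kx² = ½mv²
v = x√(k/m) = 0.050 × √(1400/3.7) = 0.9726 m/s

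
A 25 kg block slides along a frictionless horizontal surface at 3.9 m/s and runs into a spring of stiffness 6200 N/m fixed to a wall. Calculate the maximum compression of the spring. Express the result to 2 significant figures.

Conservation of energy between contact and max compression: ½mv² = ½kx²
x = v√(m/k) = 3.9 × √(25/6200) = 0.2477 m

x = 0.25 m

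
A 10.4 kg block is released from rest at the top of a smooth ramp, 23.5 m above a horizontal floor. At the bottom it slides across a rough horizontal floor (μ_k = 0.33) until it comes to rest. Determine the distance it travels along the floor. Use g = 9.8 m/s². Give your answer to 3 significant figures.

d = 71.2 m

Applying the work–energy principle:
At rest all PE has been dissipated by friction: mgh = μ_k m g d
d = h/μ_k = 23.5/0.33 = 71.21 m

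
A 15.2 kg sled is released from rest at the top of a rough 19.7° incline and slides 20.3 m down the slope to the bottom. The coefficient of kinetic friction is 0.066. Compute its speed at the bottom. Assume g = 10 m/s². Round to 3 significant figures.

Taking the bottom as reference, mgh = ½mv² + μ_k N L with h = L sinθ, N = mg cosθ:
mgh = mgL sinθ = (15.2)(10)(20.3)sin19.7° = 1040.1 J
W_f = μ_k mg cosθ · L = (0.066)(15.2)(10)cos19.7°·20.3 = 191.7 J
½mv² = 1040.1 − 191.7 = 848.41 J
v = √(2 × 848.41/15.2) = 10.57 m/s

v = 10.6 m/s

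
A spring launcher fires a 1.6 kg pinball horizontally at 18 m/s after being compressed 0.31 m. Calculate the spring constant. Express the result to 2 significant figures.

Spring PE at full compression equals KE at release: ½kx² = ½mv²
k = mv²/x² = (1.6)(18)²/(0.31)² = 5394 N/m

k = 5400 N/m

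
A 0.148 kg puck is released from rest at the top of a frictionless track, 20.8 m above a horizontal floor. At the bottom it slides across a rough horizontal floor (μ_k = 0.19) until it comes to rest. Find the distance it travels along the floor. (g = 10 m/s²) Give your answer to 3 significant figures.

Energy at the top = energy at the end + work done against friction:
At rest all PE has been dissipated by friction: mgh = μ_k m g d
d = h/μ_k = 20.8/0.19 = 109.5 m

d = 109 m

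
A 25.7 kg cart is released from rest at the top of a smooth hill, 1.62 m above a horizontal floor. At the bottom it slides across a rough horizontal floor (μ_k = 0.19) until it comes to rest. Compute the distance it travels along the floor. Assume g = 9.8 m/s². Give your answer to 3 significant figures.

Energy at the top = energy at the end + work done against friction:
At rest all PE has been dissipated by friction: mgh = μ_k m g d
d = h/μ_k = 1.62/0.19 = 8.526 m

d = 8.53 m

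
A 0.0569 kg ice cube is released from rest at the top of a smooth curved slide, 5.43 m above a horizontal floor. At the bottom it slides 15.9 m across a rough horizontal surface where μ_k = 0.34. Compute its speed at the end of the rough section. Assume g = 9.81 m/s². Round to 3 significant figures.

v = 0.686 m/s

Energy bookkeeping (friction removes W_f = μ_k N d):
mgh = ½mv² + μ_k m g d
W_f = μ_k mg d = (0.34)(0.0569)(9.81)(15.9) = 3.018 J
½mv² = mgh − W_f = 3.0310 − 3.018 = 0.013397 J
v = √(2 × 0.013397/0.0569) = 0.6862 m/s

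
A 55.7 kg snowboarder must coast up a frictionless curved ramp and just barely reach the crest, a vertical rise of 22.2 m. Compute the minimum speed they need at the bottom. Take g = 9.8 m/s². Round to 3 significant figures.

At the top they are momentarily at rest, so all KE converts to PE: ½mv² = mgh
v = √(2gh) = √(2 × 9.8 × 22.2) = 20.86 m/s

v = 20.9 m/s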